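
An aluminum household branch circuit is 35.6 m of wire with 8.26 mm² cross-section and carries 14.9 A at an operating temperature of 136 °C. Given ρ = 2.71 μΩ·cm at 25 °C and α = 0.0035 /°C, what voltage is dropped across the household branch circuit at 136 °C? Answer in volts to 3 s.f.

2.42 V

ρ = 2.71 μΩ·cm = 2.71×10^-8 Ω·m
A = 8.26 mm² = 8.260e-06 m²
R₍25₎ = ρL/A = (2.71×10^-8)(35.6)/(8.260e-06) = 0.1168 Ω
R₍136₎ = R₍25₎(1 + αΔT) = 0.1168 × (1 + 0.0035×111) = 0.1622 Ω
V = IR = 14.9 × 0.1622 = 2.42 V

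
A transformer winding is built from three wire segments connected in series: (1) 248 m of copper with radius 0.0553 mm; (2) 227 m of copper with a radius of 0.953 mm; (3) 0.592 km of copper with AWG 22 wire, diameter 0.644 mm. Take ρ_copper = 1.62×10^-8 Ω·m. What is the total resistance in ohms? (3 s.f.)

449 Ω

Seg 1: A = πr² = π(5.5300e-05 m)² = 9.607e-09 m²
R_1 = (1.62×10^-8)(248)/(9.607e-09) = 418.2 Ω
Seg 2: A = πr² = π(9.5300e-04 m)² = 2.853e-06 m²
R_2 = (1.62×10^-8)(227)/(2.853e-06) = 1.289 Ω
Seg 3: A = π(0.644/2 mm)² = π(3.2200e-04 m)² = 3.257e-07 m²
R_3 = (1.62×10^-8)(592)/(3.257e-07) = 29.44 Ω
R_total = R_1 + R_2 + R_3 = 449 Ω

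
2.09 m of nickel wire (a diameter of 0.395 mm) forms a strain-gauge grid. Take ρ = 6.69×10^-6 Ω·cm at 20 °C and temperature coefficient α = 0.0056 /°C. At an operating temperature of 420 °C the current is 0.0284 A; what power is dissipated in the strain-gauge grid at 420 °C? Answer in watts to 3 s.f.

ρ = 6.69×10^-6 Ω·cm = 6.69×10^-8 Ω·m
A = π(d/2)² = π(1.9750e-04 m)² = 1.225e-07 m²
R₍20₎ = ρL/A = (6.69×10^-8)(2.09)/(1.225e-07) = 1.141 Ω
R₍420₎ = R₍20₎(1 + αΔT) = 1.141 × (1 + 0.0056×400) = 3.697 Ω
P = I²R = (0.0284)² × 3.697 = 0.00298 W

0.00298 W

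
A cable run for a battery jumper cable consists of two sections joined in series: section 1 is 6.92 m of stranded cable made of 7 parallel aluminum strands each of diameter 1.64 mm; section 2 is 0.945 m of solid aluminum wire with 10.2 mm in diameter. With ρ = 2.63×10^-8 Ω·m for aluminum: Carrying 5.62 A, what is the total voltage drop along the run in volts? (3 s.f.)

Section 1: A_strand = π(8.2000e-04)² = 2.112e-06 m²; R₁ = ρL/(N·A_s) = (2.63×10^-8)(6.92)/(7×2.112e-06) = 0.01231 Ω
Section 2: A = π(d/2)² = π(5.1000e-03 m)² = 8.171e-05 m²
R₂ = (2.63×10^-8)(0.945)/(8.171e-05) = 3.042×10^-4 Ω
R = R₁ + R₂ = 0.01261 Ω
V = IR = 5.62 × 0.01261 = 0.0709 V

0.0709 V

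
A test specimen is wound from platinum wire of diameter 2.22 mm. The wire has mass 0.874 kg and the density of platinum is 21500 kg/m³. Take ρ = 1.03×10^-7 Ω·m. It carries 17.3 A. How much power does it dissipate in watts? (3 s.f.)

83.6 W

A = π(d/2)² = π(1.1100e-03 m)² = 3.8708e-06 m²
L = m/(density·A) = 0.874/(21500×3.8708e-06) = 10.5 m
R = ρL/A = (1.03×10^-7)(10.5)/(3.8708e-06) = 0.2795 Ω
P = I²R = (17.3)² × 0.2795 = 83.6 W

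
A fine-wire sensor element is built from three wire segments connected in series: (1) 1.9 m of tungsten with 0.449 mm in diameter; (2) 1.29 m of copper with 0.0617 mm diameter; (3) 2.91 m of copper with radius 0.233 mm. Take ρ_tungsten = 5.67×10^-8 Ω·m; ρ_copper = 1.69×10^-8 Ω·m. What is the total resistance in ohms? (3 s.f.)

8.26 Ω

Seg 1: A = π(d/2)² = π(2.2450e-04 m)² = 1.583e-07 m²
R_1 = (5.67×10^-8)(1.9)/(1.583e-07) = 0.6804 Ω
Seg 2: A = π(d/2)² = π(3.0850e-05 m)² = 2.990e-09 m²
R_2 = (1.69×10^-8)(1.29)/(2.990e-09) = 7.291 Ω
Seg 3: A = πr² = π(2.3300e-04 m)² = 1.706e-07 m²
R_3 = (1.69×10^-8)(2.91)/(1.706e-07) = 0.2883 Ω
R_total = R_1 + R_2 + R_3 = 8.26 Ω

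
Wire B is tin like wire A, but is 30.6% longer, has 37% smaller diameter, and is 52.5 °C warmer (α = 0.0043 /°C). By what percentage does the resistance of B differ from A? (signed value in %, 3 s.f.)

R ∝ ρL/d² with ρ ∝ (1+αΔT), so R_B/R_A = (1 + 30.6/100) × (1 − 37/100)⁻² × (1 + 0.0043×52.5)
= 1.306 × 2.519 × 1.226 = 4.033
(R_B − R_A)/R_A = 4.033 − 1 = 303%

303%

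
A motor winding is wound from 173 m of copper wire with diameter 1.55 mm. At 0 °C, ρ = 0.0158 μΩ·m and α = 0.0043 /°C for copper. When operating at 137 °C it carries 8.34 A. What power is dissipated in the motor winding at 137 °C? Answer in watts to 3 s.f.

160 W

ρ = 0.0158 μΩ·m = 1.58×10^-8 Ω·m
A = π(d/2)² = π(7.7500e-04 m)² = 1.887e-06 m²
R₍0₎ = ρL/A = (1.58×10^-8)(173)/(1.887e-06) = 1.449 Ω
R₍137₎ = R₍0₎(1 + αΔT) = 1.449 × (1 + 0.0043×137) = 2.302 Ω
P = I²R = (8.34)² × 2.302 = 160 W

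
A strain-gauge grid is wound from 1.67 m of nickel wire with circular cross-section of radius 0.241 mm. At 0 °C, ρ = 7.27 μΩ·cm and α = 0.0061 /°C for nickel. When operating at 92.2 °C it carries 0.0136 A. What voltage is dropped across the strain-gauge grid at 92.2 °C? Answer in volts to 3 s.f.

ρ = 7.27 μΩ·cm = 7.27×10^-8 Ω·m
A = πr² = π(2.4100e-04 m)² = 1.825e-07 m²
R₍0₎ = ρL/A = (7.27×10^-8)(1.67)/(1.825e-07) = 0.6654 Ω
R₍92.2₎ = R₍0₎(1 + αΔT) = 0.6654 × (1 + 0.0061×92.2) = 1.04 Ω
V = IR = 0.0136 × 1.04 = 0.0141 V

0.0141 V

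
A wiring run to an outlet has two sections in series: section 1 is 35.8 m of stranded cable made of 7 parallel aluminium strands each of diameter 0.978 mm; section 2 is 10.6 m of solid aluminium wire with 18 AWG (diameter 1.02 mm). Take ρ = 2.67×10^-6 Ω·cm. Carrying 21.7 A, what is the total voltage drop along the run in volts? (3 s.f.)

11.5 V

ρ = 2.67×10^-6 Ω·cm = 2.67×10^-8 Ω·m
Section 1: A_strand = π(4.8900e-04)² = 7.512e-07 m²; R₁ = ρL/(N·A_s) = (2.67×10^-8)(35.8)/(7×7.512e-07) = 0.1818 Ω
Section 2: A = π(1.02/2 mm)² = π(5.1000e-04 m)² = 8.171e-07 m²
R₂ = (2.67×10^-8)(10.6)/(8.171e-07) = 0.3464 Ω
R = R₁ + R₂ = 0.5281 Ω
V = IR = 21.7 × 0.5281 = 11.5 V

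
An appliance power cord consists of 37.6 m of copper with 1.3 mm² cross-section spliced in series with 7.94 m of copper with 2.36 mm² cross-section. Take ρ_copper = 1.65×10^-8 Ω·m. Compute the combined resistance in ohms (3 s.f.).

0.533 Ω

Segment 1: A = 1.3 mm² = 1.300e-06 m²
R₁ = ρL/A = (1.65×10^-8)(37.6)/(1.300e-06) = 0.4772 Ω
Segment 2: A = 2.36 mm² = 2.360e-06 m²
R₂ = (1.65×10^-8)(7.94)/(2.360e-06) = 0.05551 Ω
R = R₁ + R₂ = 0.533 Ω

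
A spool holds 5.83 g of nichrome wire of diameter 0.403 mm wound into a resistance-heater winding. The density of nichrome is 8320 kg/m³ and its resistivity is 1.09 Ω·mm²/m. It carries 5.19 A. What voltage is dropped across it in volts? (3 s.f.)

244 V

ρ = 1.09 Ω·mm²/m = 1.09×10^-6 Ω·m
A = π(d/2)² = π(2.0150e-04 m)² = 1.2756e-07 m²
L = m/(density·A) = 0.00583/(8320×1.2756e-07) = 5.493 m
R = ρL/A = (1.09×10^-6)(5.493)/(1.2756e-07) = 46.94 Ω
V = IR = 5.19 × 46.94 = 244 V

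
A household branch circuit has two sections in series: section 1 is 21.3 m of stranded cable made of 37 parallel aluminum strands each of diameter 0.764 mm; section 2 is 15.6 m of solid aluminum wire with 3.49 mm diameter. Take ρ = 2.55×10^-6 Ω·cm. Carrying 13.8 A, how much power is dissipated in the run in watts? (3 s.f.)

14.0 W

ρ = 2.55×10^-6 Ω·cm = 2.55×10^-8 Ω·m
Section 1: A_strand = π(3.8200e-04)² = 4.584e-07 m²; R₁ = ρL/(N·A_s) = (2.55×10^-8)(21.3)/(37×4.584e-07) = 0.03202 Ω
Section 2: A = π(d/2)² = π(1.7450e-03 m)² = 9.566e-06 m²
R₂ = (2.55×10^-8)(15.6)/(9.566e-06) = 0.04158 Ω
R = R₁ + R₂ = 0.07361 Ω
P = I²R = (13.8)² × 0.07361 = 14.0 W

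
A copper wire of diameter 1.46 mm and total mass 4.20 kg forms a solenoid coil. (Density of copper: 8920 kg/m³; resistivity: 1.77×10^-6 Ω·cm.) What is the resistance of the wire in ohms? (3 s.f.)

ρ = 1.77×10^-6 Ω·cm = 1.77×10^-8 Ω·m
A = π(d/2)² = π(7.3000e-04 m)² = 1.6742e-06 m²
L = m/(density·A) = 4.2/(8920×1.6742e-06) = 281.2 m
R = ρL/A = (1.77×10^-8)(281.2)/(1.6742e-06) = 2.97 Ω

2.97 Ω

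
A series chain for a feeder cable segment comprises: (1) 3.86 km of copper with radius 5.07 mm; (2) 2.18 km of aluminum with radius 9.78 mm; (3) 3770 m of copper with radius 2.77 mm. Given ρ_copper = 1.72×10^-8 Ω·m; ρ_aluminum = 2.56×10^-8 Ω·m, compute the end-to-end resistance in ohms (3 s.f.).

3.70 Ω

Seg 1: A = πr² = π(5.0700e-03 m)² = 8.075e-05 m²
R_1 = (1.72×10^-8)(3860)/(8.075e-05) = 0.8221 Ω
Seg 2: A = πr² = π(9.7800e-03 m)² = 3.005e-04 m²
R_2 = (2.56×10^-8)(2180)/(3.005e-04) = 0.1857 Ω
Seg 3: A = πr² = π(2.7700e-03 m)² = 2.411e-05 m²
R_3 = (1.72×10^-8)(3770)/(2.411e-05) = 2.69 Ω
R_total = R_1 + R_2 + R_3 = 3.70 Ω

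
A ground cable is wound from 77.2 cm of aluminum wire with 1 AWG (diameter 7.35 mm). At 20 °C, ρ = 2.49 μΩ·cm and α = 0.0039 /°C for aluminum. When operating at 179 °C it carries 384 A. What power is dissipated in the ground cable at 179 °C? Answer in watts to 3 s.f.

108 W

ρ = 2.49 μΩ·cm = 2.49×10^-8 Ω·m
A = π(7.35/2 mm)² = π(3.6750e-03 m)² = 4.243e-05 m²
R₍20₎ = ρL/A = (2.49×10^-8)(0.772)/(4.243e-05) = 4.531×10^-4 Ω
R₍179₎ = R₍20₎(1 + αΔT) = 4.531×10^-4 × (1 + 0.0039×159) = 7.340×10^-4 Ω
P = I²R = (384)² × 7.340×10^-4 = 108 W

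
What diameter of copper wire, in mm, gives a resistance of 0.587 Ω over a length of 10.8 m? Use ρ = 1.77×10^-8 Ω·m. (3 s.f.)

A = ρL/R = (1.77×10^-8)(10.8)/(0.587) = 3.257e-07 m²
d = 2√(A/π) = 6.439e-04 m = 0.644 mm

0.644 mm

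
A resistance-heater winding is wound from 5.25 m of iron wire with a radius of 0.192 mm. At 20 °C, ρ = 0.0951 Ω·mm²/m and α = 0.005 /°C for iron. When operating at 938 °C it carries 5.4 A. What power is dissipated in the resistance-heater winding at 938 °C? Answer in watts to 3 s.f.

703 W

ρ = 0.0951 Ω·mm²/m = 9.51×10^-8 Ω·m
A = πr² = π(1.9200e-04 m)² = 1.158e-07 m²
R₍20₎ = ρL/A = (9.51×10^-8)(5.25)/(1.158e-07) = 4.311 Ω
R₍938₎ = R₍20₎(1 + αΔT) = 4.311 × (1 + 0.005×918) = 24.1 Ω
P = I²R = (5.4)² × 24.1 = 703 W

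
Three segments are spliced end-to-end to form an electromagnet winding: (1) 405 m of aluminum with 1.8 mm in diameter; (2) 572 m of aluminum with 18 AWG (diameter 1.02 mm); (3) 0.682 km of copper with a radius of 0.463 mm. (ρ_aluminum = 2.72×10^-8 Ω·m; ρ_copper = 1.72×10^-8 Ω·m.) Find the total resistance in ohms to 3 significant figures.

40.8 Ω

Seg 1: A = π(d/2)² = π(9.0000e-04 m)² = 2.545e-06 m²
R_1 = (2.72×10^-8)(405)/(2.545e-06) = 4.329 Ω
Seg 2: A = π(1.02/2 mm)² = π(5.1000e-04 m)² = 8.171e-07 m²
R_2 = (2.72×10^-8)(572)/(8.171e-07) = 19.04 Ω
Seg 3: A = πr² = π(4.6300e-04 m)² = 6.735e-07 m²
R_3 = (1.72×10^-8)(682)/(6.735e-07) = 17.42 Ω
R_total = R_1 + R_2 + R_3 = 40.8 Ω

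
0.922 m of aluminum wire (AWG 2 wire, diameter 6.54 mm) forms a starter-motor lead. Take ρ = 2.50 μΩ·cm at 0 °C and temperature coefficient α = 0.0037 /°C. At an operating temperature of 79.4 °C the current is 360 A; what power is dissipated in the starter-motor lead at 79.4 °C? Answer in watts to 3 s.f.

115 W

ρ = 2.50 μΩ·cm = 2.50×10^-8 Ω·m
A = π(6.54/2 mm)² = π(3.2700e-03 m)² = 3.359e-05 m²
R₍0₎ = ρL/A = (2.50×10^-8)(0.922)/(3.359e-05) = 6.862×10^-4 Ω
R₍79.4₎ = R₍0₎(1 + αΔT) = 6.862×10^-4 × (1 + 0.0037×79.4) = 8.877×10^-4 Ω
P = I²R = (360)² × 8.877×10^-4 = 115 W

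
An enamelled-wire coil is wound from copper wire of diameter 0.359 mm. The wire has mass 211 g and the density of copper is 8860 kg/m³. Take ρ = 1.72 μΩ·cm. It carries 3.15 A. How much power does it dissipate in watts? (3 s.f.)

397 W

ρ = 1.72 μΩ·cm = 1.72×10^-8 Ω·m
A = π(d/2)² = π(1.7950e-04 m)² = 1.0122e-07 m²
L = m/(density·A) = 0.211/(8860×1.0122e-07) = 235.3 m
R = ρL/A = (1.72×10^-8)(235.3)/(1.0122e-07) = 39.98 Ω
P = I²R = (3.15)² × 39.98 = 397 W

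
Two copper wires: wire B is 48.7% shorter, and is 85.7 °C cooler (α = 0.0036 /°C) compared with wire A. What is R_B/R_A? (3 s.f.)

R ∝ ρL/d² with ρ ∝ (1+αΔT), so R_B/R_A = (1 − 48.7/100) × (1 − 0.0036×85.7)
= 0.513 × 0.6915 = 0.355

0.355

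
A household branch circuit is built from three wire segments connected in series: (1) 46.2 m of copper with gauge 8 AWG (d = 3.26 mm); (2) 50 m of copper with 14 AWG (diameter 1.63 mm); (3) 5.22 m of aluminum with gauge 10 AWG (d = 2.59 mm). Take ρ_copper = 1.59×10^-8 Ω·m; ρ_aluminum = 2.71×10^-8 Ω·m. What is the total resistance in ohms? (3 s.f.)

Seg 1: A = π(3.26/2 mm)² = π(1.6300e-03 m)² = 8.347e-06 m²
R_1 = (1.59×10^-8)(46.2)/(8.347e-06) = 0.08801 Ω
Seg 2: A = π(1.63/2 mm)² = π(8.1500e-04 m)² = 2.087e-06 m²
R_2 = (1.59×10^-8)(50)/(2.087e-06) = 0.381 Ω
Seg 3: A = π(2.59/2 mm)² = π(1.2950e-03 m)² = 5.269e-06 m²
R_3 = (2.71×10^-8)(5.22)/(5.269e-06) = 0.02685 Ω
R_total = R_1 + R_2 + R_3 = 0.496 Ω

0.496 Ω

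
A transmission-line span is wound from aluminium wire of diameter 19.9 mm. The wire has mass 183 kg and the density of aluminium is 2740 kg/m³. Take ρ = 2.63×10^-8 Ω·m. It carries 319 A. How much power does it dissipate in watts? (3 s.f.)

A = π(d/2)² = π(9.9500e-03 m)² = 3.1103e-04 m²
L = m/(density·A) = 183/(2740×3.1103e-04) = 214.7 m
R = ρL/A = (2.63×10^-8)(214.7)/(3.1103e-04) = 0.01816 Ω
P = I²R = (319)² × 0.01816 = 1850 W

1850 W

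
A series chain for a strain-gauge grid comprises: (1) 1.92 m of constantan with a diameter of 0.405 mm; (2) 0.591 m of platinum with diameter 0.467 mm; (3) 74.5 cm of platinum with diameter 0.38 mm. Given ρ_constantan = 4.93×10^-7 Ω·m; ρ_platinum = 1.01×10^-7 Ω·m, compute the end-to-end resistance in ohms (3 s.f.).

8.36 Ω

Seg 1: A = π(d/2)² = π(2.0250e-04 m)² = 1.288e-07 m²
R_1 = (4.93×10^-7)(1.92)/(1.288e-07) = 7.348 Ω
Seg 2: A = π(d/2)² = π(2.3350e-04 m)² = 1.713e-07 m²
R_2 = (1.01×10^-7)(0.591)/(1.713e-07) = 0.3485 Ω
Seg 3: A = π(d/2)² = π(1.9000e-04 m)² = 1.134e-07 m²
R_3 = (1.01×10^-7)(0.745)/(1.134e-07) = 0.6635 Ω
R_total = R_1 + R_2 + R_3 = 8.36 Ω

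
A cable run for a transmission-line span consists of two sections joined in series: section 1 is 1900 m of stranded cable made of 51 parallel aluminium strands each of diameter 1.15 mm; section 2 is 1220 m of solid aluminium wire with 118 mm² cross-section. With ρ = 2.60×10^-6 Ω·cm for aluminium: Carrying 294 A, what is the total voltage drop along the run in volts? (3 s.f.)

ρ = 2.60×10^-6 Ω·cm = 2.60×10^-8 Ω·m
Section 1: A_strand = π(5.7500e-04)² = 1.039e-06 m²; R₁ = ρL/(N·A_s) = (2.60×10^-8)(1900)/(51×1.039e-06) = 0.9325 Ω
Section 2: A = 118 mm² = 1.180e-04 m²
R₂ = (2.60×10^-8)(1220)/(1.180e-04) = 0.2688 Ω
R = R₁ + R₂ = 1.201 Ω
V = IR = 294 × 1.201 = 353 V

353 V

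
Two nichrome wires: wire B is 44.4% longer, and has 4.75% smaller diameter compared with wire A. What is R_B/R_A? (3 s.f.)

1.59

R ∝ L/d², so R_B/R_A = (1 + 44.4/100) × (1 − 4.75/100)⁻²
= 1.444 × 1.102 = 1.59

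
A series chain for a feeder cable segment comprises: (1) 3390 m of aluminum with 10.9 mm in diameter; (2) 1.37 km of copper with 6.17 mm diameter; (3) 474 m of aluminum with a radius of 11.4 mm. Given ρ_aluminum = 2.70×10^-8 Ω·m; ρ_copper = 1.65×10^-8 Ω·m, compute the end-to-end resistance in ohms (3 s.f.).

1.77 Ω

Seg 1: A = π(d/2)² = π(5.4500e-03 m)² = 9.331e-05 m²
R_1 = (2.70×10^-8)(3390)/(9.331e-05) = 0.9809 Ω
Seg 2: A = π(d/2)² = π(3.0850e-03 m)² = 2.990e-05 m²
R_2 = (1.65×10^-8)(1370)/(2.990e-05) = 0.756 Ω
Seg 3: A = πr² = π(1.1400e-02 m)² = 4.083e-04 m²
R_3 = (2.70×10^-8)(474)/(4.083e-04) = 0.03135 Ω
R_total = R_1 + R_2 + R_3 = 1.77 Ω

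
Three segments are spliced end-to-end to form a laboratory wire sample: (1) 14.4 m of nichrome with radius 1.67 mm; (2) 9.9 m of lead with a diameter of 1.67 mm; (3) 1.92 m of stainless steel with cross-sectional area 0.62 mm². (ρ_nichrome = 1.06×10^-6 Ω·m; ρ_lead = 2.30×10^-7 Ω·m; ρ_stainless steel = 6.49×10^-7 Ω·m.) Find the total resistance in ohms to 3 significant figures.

Seg 1: A = πr² = π(1.6700e-03 m)² = 8.762e-06 m²
R_1 = (1.06×10^-6)(14.4)/(8.762e-06) = 1.742 Ω
Seg 2: A = π(d/2)² = π(8.3500e-04 m)² = 2.190e-06 m²
R_2 = (2.30×10^-7)(9.9)/(2.190e-06) = 1.04 Ω
Seg 3: A = 0.62 mm² = 6.200e-07 m²
R_3 = (6.49×10^-7)(1.92)/(6.200e-07) = 2.01 Ω
R_total = R_1 + R_2 + R_3 = 4.79 Ω

4.79 Ω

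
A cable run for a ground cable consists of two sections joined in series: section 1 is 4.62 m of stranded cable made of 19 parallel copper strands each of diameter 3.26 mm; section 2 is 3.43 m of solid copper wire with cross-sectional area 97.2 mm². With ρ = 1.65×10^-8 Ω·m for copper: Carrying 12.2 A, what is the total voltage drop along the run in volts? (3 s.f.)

0.0130 V

Section 1: A_strand = π(1.6300e-03)² = 8.347e-06 m²; R₁ = ρL/(N·A_s) = (1.65×10^-8)(4.62)/(19×8.347e-06) = 4.807×10^-4 Ω
Section 2: A = 97.2 mm² = 9.720e-05 m²
R₂ = (1.65×10^-8)(3.43)/(9.720e-05) = 5.823×10^-4 Ω
R = R₁ + R₂ = 0.001063 Ω
V = IR = 12.2 × 0.001063 = 0.0130 V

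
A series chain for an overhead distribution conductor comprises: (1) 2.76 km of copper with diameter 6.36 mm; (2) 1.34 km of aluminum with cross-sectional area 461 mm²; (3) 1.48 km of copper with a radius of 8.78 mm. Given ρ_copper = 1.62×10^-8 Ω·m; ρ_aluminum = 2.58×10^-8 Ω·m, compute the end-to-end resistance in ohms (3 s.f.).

1.58 Ω

Seg 1: A = π(d/2)² = π(3.1800e-03 m)² = 3.177e-05 m²
R_1 = (1.62×10^-8)(2760)/(3.177e-05) = 1.407 Ω
Seg 2: A = 461 mm² = 4.610e-04 m²
R_2 = (2.58×10^-8)(1340)/(4.610e-04) = 0.07499 Ω
Seg 3: A = πr² = π(8.7800e-03 m)² = 2.422e-04 m²
R_3 = (1.62×10^-8)(1480)/(2.422e-04) = 0.099 Ω
R_total = R_1 + R_2 + R_3 = 1.58 Ω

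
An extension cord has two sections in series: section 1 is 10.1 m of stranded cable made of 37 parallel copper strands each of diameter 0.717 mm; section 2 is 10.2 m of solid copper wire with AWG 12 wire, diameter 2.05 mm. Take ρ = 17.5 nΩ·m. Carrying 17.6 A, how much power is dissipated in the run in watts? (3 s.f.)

20.4 W

ρ = 17.5 nΩ·m = 1.75×10^-8 Ω·m
Section 1: A_strand = π(3.5850e-04)² = 4.038e-07 m²; R₁ = ρL/(N·A_s) = (1.75×10^-8)(10.1)/(37×4.038e-07) = 0.01183 Ω
Section 2: A = π(2.05/2 mm)² = π(1.0250e-03 m)² = 3.301e-06 m²
R₂ = (1.75×10^-8)(10.2)/(3.301e-06) = 0.05408 Ω
R = R₁ + R₂ = 0.06591 Ω
P = I²R = (17.6)² × 0.06591 = 20.4 W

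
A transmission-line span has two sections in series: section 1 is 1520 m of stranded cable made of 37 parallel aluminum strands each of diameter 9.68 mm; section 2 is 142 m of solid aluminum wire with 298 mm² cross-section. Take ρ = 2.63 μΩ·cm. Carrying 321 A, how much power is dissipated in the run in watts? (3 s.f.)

2800 W

ρ = 2.63 μΩ·cm = 2.63×10^-8 Ω·m
Section 1: A_strand = π(4.8400e-03)² = 7.359e-05 m²; R₁ = ρL/(N·A_s) = (2.63×10^-8)(1520)/(37×7.359e-05) = 0.01468 Ω
Section 2: A = 298 mm² = 2.980e-04 m²
R₂ = (2.63×10^-8)(142)/(2.980e-04) = 0.01253 Ω
R = R₁ + R₂ = 0.02721 Ω
P = I²R = (321)² × 0.02721 = 2800 W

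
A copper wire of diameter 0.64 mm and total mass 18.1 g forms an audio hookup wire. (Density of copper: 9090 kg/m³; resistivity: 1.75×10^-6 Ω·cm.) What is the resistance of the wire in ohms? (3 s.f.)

ρ = 1.75×10^-6 Ω·cm = 1.75×10^-8 Ω·m
A = π(d/2)² = π(3.2000e-04 m)² = 3.2170e-07 m²
L = m/(density·A) = 0.0181/(9090×3.2170e-07) = 6.19 m
R = ρL/A = (1.75×10^-8)(6.19)/(3.2170e-07) = 0.337 Ω

0.337 Ω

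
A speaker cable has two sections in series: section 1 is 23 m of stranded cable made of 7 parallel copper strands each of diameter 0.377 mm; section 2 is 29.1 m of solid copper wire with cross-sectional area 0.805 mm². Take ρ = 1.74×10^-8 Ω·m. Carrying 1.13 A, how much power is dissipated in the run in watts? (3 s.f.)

1.46 W

Section 1: A_strand = π(1.8850e-04)² = 1.116e-07 m²; R₁ = ρL/(N·A_s) = (1.74×10^-8)(23)/(7×1.116e-07) = 0.5122 Ω
Section 2: A = 0.805 mm² = 8.050e-07 m²
R₂ = (1.74×10^-8)(29.1)/(8.050e-07) = 0.629 Ω
R = R₁ + R₂ = 1.141 Ω
P = I²R = (1.13)² × 1.141 = 1.46 W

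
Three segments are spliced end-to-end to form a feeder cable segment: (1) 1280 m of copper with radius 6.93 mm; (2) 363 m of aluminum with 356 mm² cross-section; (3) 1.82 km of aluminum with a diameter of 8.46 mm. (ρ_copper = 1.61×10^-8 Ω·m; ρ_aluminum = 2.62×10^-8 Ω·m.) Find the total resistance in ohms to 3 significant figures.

1.01 Ω

Seg 1: A = πr² = π(6.9300e-03 m)² = 1.509e-04 m²
R_1 = (1.61×10^-8)(1280)/(1.509e-04) = 0.1366 Ω
Seg 2: A = 356 mm² = 3.560e-04 m²
R_2 = (2.62×10^-8)(363)/(3.560e-04) = 0.02672 Ω
Seg 3: A = π(d/2)² = π(4.2300e-03 m)² = 5.621e-05 m²
R_3 = (2.62×10^-8)(1820)/(5.621e-05) = 0.8483 Ω
R_total = R_1 + R_2 + R_3 = 1.01 Ω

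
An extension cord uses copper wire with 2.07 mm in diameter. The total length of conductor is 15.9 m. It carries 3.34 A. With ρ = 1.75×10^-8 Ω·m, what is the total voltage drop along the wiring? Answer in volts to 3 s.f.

A = π(d/2)² = π(1.0350e-03 m)² = 3.365e-06 m²
R = ρL/A = (1.75×10^-8)(15.9)/(3.365e-06) = 0.08268 Ω
V = IR = 3.34 × 0.08268 = 0.276 V

0.276 V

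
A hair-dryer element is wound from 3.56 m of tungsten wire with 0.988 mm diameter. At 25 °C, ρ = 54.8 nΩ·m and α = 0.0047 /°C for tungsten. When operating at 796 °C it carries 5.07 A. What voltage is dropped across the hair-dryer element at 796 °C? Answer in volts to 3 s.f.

ρ = 54.8 nΩ·m = 5.48×10^-8 Ω·m
A = π(d/2)² = π(4.9400e-04 m)² = 7.667e-07 m²
R₍25₎ = ρL/A = (5.48×10^-8)(3.56)/(7.667e-07) = 0.2545 Ω
R₍796₎ = R₍25₎(1 + αΔT) = 0.2545 × (1 + 0.0047×771) = 1.177 Ω
V = IR = 5.07 × 1.177 = 5.97 V

5.97 V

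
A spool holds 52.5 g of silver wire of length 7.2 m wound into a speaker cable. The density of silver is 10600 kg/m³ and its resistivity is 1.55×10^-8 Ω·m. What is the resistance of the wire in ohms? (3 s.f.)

A = m/(density·L) = 0.0525/(10600×7.2) = 6.8789e-07 m²
R = ρL/A = (1.55×10^-8)(7.2)/(6.8789e-07) = 0.162 Ω

0.162 Ω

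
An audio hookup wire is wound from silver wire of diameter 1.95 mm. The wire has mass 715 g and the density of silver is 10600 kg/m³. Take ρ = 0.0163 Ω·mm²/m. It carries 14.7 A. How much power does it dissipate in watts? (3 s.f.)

26.6 W

ρ = 0.0163 Ω·mm²/m = 1.63×10^-8 Ω·m
A = π(d/2)² = π(9.7500e-04 m)² = 2.9865e-06 m²
L = m/(density·A) = 0.715/(10600×2.9865e-06) = 22.59 m
R = ρL/A = (1.63×10^-8)(22.59)/(2.9865e-06) = 0.1233 Ω
P = I²R = (14.7)² × 0.1233 = 26.6 W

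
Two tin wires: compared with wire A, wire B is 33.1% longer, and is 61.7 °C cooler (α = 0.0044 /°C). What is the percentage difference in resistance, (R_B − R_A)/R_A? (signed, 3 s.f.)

-3.03%

R ∝ ρL/d² with ρ ∝ (1+αΔT), so R_B/R_A = (1 + 33.1/100) × (1 − 0.0044×61.7)
= 1.331 × 0.7285 = 0.9697
(R_B − R_A)/R_A = 0.9697 − 1 = -3.03%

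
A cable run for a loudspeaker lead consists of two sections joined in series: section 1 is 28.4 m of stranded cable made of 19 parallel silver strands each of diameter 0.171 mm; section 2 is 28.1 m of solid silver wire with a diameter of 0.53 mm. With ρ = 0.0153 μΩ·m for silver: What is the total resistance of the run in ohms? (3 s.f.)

2.94 Ω

ρ = 0.0153 μΩ·m = 1.53×10^-8 Ω·m
Section 1: A_strand = π(8.5500e-05)² = 2.297e-08 m²; R₁ = ρL/(N·A_s) = (1.53×10^-8)(28.4)/(19×2.297e-08) = 0.9958 Ω
Section 2: A = π(d/2)² = π(2.6500e-04 m)² = 2.206e-07 m²
R₂ = (1.53×10^-8)(28.1)/(2.206e-07) = 1.949 Ω
R = R₁ + R₂ = 2.94 Ω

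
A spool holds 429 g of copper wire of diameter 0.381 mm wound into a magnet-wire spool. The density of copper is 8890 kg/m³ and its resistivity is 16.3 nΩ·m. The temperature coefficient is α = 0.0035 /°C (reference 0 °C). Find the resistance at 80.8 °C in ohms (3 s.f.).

77.6 Ω

ρ = 16.3 nΩ·m = 1.63×10^-8 Ω·m
A = π(d/2)² = π(1.9050e-04 m)² = 1.1401e-07 m²
L = m/(density·A) = 0.429/(8890×1.1401e-07) = 423.3 m
R = ρL/A = (1.63×10^-8)(423.3)/(1.1401e-07) = 60.52 Ω
R(80.8 °C) = 60.52 × (1 + 0.0035×80.8) = 77.6 Ω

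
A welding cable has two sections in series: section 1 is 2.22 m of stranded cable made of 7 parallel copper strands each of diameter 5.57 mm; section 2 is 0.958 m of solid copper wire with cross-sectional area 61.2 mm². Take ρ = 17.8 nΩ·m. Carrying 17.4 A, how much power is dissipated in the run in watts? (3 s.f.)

ρ = 17.8 nΩ·m = 1.78×10^-8 Ω·m
Section 1: A_strand = π(2.7850e-03)² = 2.437e-05 m²; R₁ = ρL/(N·A_s) = (1.78×10^-8)(2.22)/(7×2.437e-05) = 2.317×10^-4 Ω
Section 2: A = 61.2 mm² = 6.120e-05 m²
R₂ = (1.78×10^-8)(0.958)/(6.120e-05) = 2.786×10^-4 Ω
R = R₁ + R₂ = 5.103×10^-4 Ω
P = I²R = (17.4)² × 5.103×10^-4 = 0.155 W

0.155 W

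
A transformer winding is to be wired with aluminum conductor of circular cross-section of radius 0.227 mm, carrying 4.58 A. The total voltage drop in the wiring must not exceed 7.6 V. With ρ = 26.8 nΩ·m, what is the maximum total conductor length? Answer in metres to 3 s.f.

10.0 m

ρ = 26.8 nΩ·m = 2.68×10^-8 Ω·m
A = πr² = π(2.2700e-04 m)² = 1.619e-07 m²
L_max = V_max·A/(1·ρI) = (7.6)(1.619e-07)/(2.68×10^-8×4.58) = 10.0 m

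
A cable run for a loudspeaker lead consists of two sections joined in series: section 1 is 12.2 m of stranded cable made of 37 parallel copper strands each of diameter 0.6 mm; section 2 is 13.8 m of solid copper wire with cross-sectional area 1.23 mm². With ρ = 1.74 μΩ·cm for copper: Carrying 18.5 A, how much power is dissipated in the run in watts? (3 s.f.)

ρ = 1.74 μΩ·cm = 1.74×10^-8 Ω·m
Section 1: A_strand = π(3.0000e-04)² = 2.827e-07 m²; R₁ = ρL/(N·A_s) = (1.74×10^-8)(12.2)/(37×2.827e-07) = 0.02029 Ω
Section 2: A = 1.23 mm² = 1.230e-06 m²
R₂ = (1.74×10^-8)(13.8)/(1.230e-06) = 0.1952 Ω
R = R₁ + R₂ = 0.2155 Ω
P = I²R = (18.5)² × 0.2155 = 73.8 W

73.8 W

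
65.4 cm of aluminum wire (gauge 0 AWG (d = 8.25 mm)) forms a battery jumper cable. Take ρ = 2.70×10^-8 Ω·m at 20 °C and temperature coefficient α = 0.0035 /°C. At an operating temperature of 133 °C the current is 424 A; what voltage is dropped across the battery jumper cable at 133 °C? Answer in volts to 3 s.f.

A = π(8.25/2 mm)² = π(4.1250e-03 m)² = 5.346e-05 m²
R₍20₎ = ρL/A = (2.70×10^-8)(0.654)/(5.346e-05) = 3.303×10^-4 Ω
R₍133₎ = R₍20₎(1 + αΔT) = 3.303×10^-4 × (1 + 0.0035×113) = 4.610×10^-4 Ω
V = IR = 424 × 4.610×10^-4 = 0.195 V

0.195 V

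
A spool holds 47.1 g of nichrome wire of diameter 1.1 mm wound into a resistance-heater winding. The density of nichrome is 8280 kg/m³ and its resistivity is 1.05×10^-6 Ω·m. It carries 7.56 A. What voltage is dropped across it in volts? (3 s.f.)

A = π(d/2)² = π(5.5000e-04 m)² = 9.5033e-07 m²
L = m/(density·A) = 0.0471/(8280×9.5033e-07) = 5.986 m
R = ρL/A = (1.05×10^-6)(5.986)/(9.5033e-07) = 6.613 Ω
V = IR = 7.56 × 6.613 = 50.0 V

50.0 V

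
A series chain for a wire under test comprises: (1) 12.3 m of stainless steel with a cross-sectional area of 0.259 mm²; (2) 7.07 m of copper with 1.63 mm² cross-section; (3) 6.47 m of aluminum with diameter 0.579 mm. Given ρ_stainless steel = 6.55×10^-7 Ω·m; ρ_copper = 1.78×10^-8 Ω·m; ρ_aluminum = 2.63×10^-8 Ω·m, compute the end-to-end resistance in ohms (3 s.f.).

31.8 Ω

Seg 1: A = 0.259 mm² = 2.590e-07 m²
R_1 = (6.55×10^-7)(12.3)/(2.590e-07) = 31.11 Ω
Seg 2: A = 1.63 mm² = 1.630e-06 m²
R_2 = (1.78×10^-8)(7.07)/(1.630e-06) = 0.07721 Ω
Seg 3: A = π(d/2)² = π(2.8950e-04 m)² = 2.633e-07 m²
R_3 = (2.63×10^-8)(6.47)/(2.633e-07) = 0.6463 Ω
R_total = R_1 + R_2 + R_3 = 31.8 Ω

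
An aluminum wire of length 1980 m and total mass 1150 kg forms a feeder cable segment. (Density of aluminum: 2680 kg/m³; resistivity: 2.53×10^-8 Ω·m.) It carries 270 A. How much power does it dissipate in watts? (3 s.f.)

16900 W

A = m/(density·L) = 1150/(2680×1980) = 2.1672e-04 m²
R = ρL/A = (2.53×10^-8)(1980)/(2.1672e-04) = 0.2311 Ω
P = I²R = (270)² × 0.2311 = 16900 W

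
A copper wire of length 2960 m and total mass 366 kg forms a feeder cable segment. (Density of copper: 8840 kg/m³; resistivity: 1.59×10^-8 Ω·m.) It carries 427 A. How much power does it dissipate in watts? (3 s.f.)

A = m/(density·L) = 366/(8840×2960) = 1.3987e-05 m²
R = ρL/A = (1.59×10^-8)(2960)/(1.3987e-05) = 3.365 Ω
P = I²R = (427)² × 3.365 = 6.13×10^5 W

6.13×10^5 W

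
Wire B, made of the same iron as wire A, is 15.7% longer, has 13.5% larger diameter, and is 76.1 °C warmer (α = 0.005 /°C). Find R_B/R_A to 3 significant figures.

1.24

R ∝ ρL/d² with ρ ∝ (1+αΔT), so R_B/R_A = (1 + 15.7/100) × (1 + 13.5/100)⁻² × (1 + 0.005×76.1)
= 1.157 × 0.7763 × 1.381 = 1.24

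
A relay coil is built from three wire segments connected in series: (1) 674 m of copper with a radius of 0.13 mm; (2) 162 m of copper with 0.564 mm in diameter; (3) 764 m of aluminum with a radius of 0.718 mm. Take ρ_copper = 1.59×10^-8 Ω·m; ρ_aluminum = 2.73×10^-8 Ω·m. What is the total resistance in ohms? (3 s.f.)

225 Ω

Seg 1: A = πr² = π(1.3000e-04 m)² = 5.309e-08 m²
R_1 = (1.59×10^-8)(674)/(5.309e-08) = 201.8 Ω
Seg 2: A = π(d/2)² = π(2.8200e-04 m)² = 2.498e-07 m²
R_2 = (1.59×10^-8)(162)/(2.498e-07) = 10.31 Ω
Seg 3: A = πr² = π(7.1800e-04 m)² = 1.620e-06 m²
R_3 = (2.73×10^-8)(764)/(1.620e-06) = 12.88 Ω
R_total = R_1 + R_2 + R_3 = 225 Ω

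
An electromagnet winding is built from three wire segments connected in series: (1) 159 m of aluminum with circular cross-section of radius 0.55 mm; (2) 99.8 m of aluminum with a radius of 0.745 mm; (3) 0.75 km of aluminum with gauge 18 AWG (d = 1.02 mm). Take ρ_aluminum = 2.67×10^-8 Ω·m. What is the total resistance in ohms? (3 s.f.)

30.5 Ω

Seg 1: A = πr² = π(5.5000e-04 m)² = 9.503e-07 m²
R_1 = (2.67×10^-8)(159)/(9.503e-07) = 4.467 Ω
Seg 2: A = πr² = π(7.4500e-04 m)² = 1.744e-06 m²
R_2 = (2.67×10^-8)(99.8)/(1.744e-06) = 1.528 Ω
Seg 3: A = π(1.02/2 mm)² = π(5.1000e-04 m)² = 8.171e-07 m²
R_3 = (2.67×10^-8)(750)/(8.171e-07) = 24.51 Ω
R_total = R_1 + R_2 + R_3 = 30.5 Ω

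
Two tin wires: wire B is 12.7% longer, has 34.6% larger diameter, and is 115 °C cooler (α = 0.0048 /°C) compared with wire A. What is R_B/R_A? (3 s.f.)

0.279

R ∝ ρL/d² with ρ ∝ (1+αΔT), so R_B/R_A = (1 + 12.7/100) × (1 + 34.6/100)⁻² × (1 − 0.0048×115)
= 1.127 × 0.552 × 0.448 = 0.279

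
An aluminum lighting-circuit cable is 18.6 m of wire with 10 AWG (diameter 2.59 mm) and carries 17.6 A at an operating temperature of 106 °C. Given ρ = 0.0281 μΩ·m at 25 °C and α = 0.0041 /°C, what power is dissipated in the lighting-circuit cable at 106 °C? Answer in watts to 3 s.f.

40.9 W

ρ = 0.0281 μΩ·m = 2.81×10^-8 Ω·m
A = π(2.59/2 mm)² = π(1.2950e-03 m)² = 5.269e-06 m²
R₍25₎ = ρL/A = (2.81×10^-8)(18.6)/(5.269e-06) = 0.0992 Ω
R₍106₎ = R₍25₎(1 + αΔT) = 0.0992 × (1 + 0.0041×81) = 0.1321 Ω
P = I²R = (17.6)² × 0.1321 = 40.9 W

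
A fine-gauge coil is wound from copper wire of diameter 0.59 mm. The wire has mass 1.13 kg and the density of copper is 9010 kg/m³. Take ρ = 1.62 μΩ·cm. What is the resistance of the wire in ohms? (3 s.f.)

ρ = 1.62 μΩ·cm = 1.62×10^-8 Ω·m
A = π(d/2)² = π(2.9500e-04 m)² = 2.7340e-07 m²
L = m/(density·A) = 1.13/(9010×2.7340e-07) = 458.7 m
R = ρL/A = (1.62×10^-8)(458.7)/(2.7340e-07) = 27.2 Ω

27.2 Ω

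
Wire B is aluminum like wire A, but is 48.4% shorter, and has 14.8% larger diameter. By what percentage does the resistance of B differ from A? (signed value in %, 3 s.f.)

-60.8%

R ∝ L/d², so R_B/R_A = (1 − 48.4/100) × (1 + 14.8/100)⁻²
= 0.516 × 0.7588 = 0.3915
(R_B − R_A)/R_A = 0.3915 − 1 = -60.8%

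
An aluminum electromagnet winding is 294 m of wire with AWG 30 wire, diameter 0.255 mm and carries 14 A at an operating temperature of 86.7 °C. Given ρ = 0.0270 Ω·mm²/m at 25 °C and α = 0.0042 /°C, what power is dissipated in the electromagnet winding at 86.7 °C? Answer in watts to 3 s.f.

ρ = 0.0270 Ω·mm²/m = 2.70×10^-8 Ω·m
A = π(0.255/2 mm)² = π(1.2750e-04 m)² = 5.107e-08 m²
R₍25₎ = ρL/A = (2.70×10^-8)(294)/(5.107e-08) = 155.4 Ω
R₍86.7₎ = R₍25₎(1 + αΔT) = 155.4 × (1 + 0.0042×61.7) = 195.7 Ω
P = I²R = (14)² × 195.7 = 38400 W

38400 W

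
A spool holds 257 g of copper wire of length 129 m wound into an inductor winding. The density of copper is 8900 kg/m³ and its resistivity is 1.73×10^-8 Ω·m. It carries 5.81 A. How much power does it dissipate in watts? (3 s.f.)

337 W

A = m/(density·L) = 0.257/(8900×129) = 2.2385e-07 m²
R = ρL/A = (1.73×10^-8)(129)/(2.2385e-07) = 9.97 Ω
P = I²R = (5.81)² × 9.97 = 337 W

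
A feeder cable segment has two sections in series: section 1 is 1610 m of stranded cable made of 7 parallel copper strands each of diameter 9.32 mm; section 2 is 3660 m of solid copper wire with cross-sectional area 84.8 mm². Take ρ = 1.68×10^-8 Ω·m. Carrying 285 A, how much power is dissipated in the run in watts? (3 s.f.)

63500 W

Section 1: A_strand = π(4.6600e-03)² = 6.822e-05 m²; R₁ = ρL/(N·A_s) = (1.68×10^-8)(1610)/(7×6.822e-05) = 0.05664 Ω
Section 2: A = 84.8 mm² = 8.480e-05 m²
R₂ = (1.68×10^-8)(3660)/(8.480e-05) = 0.7251 Ω
R = R₁ + R₂ = 0.7817 Ω
P = I²R = (285)² × 0.7817 = 63500 W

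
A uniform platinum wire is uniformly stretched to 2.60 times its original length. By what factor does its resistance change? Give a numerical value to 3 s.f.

Volume constant ⇒ A' = A/k with k = 2.6. R' = ρ(kL)/(A/k) = k²R.
Factor = 6.76

6.76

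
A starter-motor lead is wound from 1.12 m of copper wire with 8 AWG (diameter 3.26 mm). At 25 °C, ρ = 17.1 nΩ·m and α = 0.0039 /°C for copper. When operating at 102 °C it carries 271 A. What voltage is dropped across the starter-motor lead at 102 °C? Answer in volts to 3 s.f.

ρ = 17.1 nΩ·m = 1.71×10^-8 Ω·m
A = π(3.26/2 mm)² = π(1.6300e-03 m)² = 8.347e-06 m²
R₍25₎ = ρL/A = (1.71×10^-8)(1.12)/(8.347e-06) = 0.002295 Ω
R₍102₎ = R₍25₎(1 + αΔT) = 0.002295 × (1 + 0.0039×77) = 0.002984 Ω
V = IR = 271 × 0.002984 = 0.809 V

0.809 V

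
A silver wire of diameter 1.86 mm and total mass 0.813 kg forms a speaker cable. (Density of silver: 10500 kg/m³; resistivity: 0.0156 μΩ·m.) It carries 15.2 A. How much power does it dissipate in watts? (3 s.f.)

ρ = 0.0156 μΩ·m = 1.56×10^-8 Ω·m
A = π(d/2)² = π(9.3000e-04 m)² = 2.7172e-06 m²
L = m/(density·A) = 0.813/(10500×2.7172e-06) = 28.5 m
R = ρL/A = (1.56×10^-8)(28.5)/(2.7172e-06) = 0.1636 Ω
P = I²R = (15.2)² × 0.1636 = 37.8 W

37.8 W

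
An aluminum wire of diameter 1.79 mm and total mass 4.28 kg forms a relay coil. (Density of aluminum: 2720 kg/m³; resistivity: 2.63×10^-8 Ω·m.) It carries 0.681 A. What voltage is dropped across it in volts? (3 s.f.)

A = π(d/2)² = π(8.9500e-04 m)² = 2.5165e-06 m²
L = m/(density·A) = 4.28/(2720×2.5165e-06) = 625.3 m
R = ρL/A = (2.63×10^-8)(625.3)/(2.5165e-06) = 6.535 Ω
V = IR = 0.681 × 6.535 = 4.45 V

4.45 V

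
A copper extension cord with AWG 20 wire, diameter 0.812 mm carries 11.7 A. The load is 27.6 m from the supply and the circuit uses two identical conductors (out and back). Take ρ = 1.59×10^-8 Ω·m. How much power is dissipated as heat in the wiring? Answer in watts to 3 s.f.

A = π(0.812/2 mm)² = π(4.0600e-04 m)² = 5.178e-07 m²
Total conductor length (both ways) L = 2 × 27.6 = 55.2 m
R = ρL/A = (1.59×10^-8)(55.2)/(5.178e-07) = 1.695 Ω
P = I²R = (11.7)² × 1.695 = 232 W

232 W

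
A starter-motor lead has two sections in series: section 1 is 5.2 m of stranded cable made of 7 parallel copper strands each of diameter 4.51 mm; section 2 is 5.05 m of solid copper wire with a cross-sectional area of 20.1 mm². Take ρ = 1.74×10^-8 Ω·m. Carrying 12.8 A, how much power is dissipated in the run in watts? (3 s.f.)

0.849 W

Section 1: A_strand = π(2.2550e-03)² = 1.598e-05 m²; R₁ = ρL/(N·A_s) = (1.74×10^-8)(5.2)/(7×1.598e-05) = 8.091×10^-4 Ω
Section 2: A = 20.1 mm² = 2.010e-05 m²
R₂ = (1.74×10^-8)(5.05)/(2.010e-05) = 0.004372 Ω
R = R₁ + R₂ = 0.005181 Ω
P = I²R = (12.8)² × 0.005181 = 0.849 W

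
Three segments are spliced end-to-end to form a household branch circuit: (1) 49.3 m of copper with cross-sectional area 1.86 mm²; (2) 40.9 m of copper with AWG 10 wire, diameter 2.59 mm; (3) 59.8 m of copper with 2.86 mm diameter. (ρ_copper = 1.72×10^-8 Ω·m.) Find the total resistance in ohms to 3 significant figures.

Seg 1: A = 1.86 mm² = 1.860e-06 m²
R_1 = (1.72×10^-8)(49.3)/(1.860e-06) = 0.4559 Ω
Seg 2: A = π(2.59/2 mm)² = π(1.2950e-03 m)² = 5.269e-06 m²
R_2 = (1.72×10^-8)(40.9)/(5.269e-06) = 0.1335 Ω
Seg 3: A = π(d/2)² = π(1.4300e-03 m)² = 6.424e-06 m²
R_3 = (1.72×10^-8)(59.8)/(6.424e-06) = 0.1601 Ω
R_total = R_1 + R_2 + R_3 = 0.750 Ω

0.750 Ω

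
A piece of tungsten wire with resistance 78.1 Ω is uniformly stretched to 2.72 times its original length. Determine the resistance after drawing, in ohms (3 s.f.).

578 Ω

Volume constant ⇒ A' = A/k with k = 2.72. R' = ρ(kL)/(A/k) = k²R.
R' = 7.398 × 78.1 = 578 Ω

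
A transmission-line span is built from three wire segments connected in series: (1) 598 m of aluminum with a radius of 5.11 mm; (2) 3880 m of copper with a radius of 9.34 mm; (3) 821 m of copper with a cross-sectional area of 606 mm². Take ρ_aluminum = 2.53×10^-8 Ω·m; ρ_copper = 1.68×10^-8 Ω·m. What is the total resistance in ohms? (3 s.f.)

Seg 1: A = πr² = π(5.1100e-03 m)² = 8.203e-05 m²
R_1 = (2.53×10^-8)(598)/(8.203e-05) = 0.1844 Ω
Seg 2: A = πr² = π(9.3400e-03 m)² = 2.741e-04 m²
R_2 = (1.68×10^-8)(3880)/(2.741e-04) = 0.2378 Ω
Seg 3: A = 606 mm² = 6.060e-04 m²
R_3 = (1.68×10^-8)(821)/(6.060e-04) = 0.02276 Ω
R_total = R_1 + R_2 + R_3 = 0.445 Ω

0.445 Ω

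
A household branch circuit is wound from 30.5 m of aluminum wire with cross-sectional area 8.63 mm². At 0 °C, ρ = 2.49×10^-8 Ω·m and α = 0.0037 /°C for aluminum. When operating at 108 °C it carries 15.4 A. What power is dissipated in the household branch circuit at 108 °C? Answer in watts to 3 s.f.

A = 8.63 mm² = 8.630e-06 m²
R₍0₎ = ρL/A = (2.49×10^-8)(30.5)/(8.630e-06) = 0.088 Ω
R₍108₎ = R₍0₎(1 + αΔT) = 0.088 × (1 + 0.0037×108) = 0.1232 Ω
P = I²R = (15.4)² × 0.1232 = 29.2 W

29.2 W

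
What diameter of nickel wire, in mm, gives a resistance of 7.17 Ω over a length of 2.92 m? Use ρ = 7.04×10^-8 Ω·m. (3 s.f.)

A = ρL/R = (7.04×10^-8)(2.92)/(7.17) = 2.867e-08 m²
d = 2√(A/π) = 1.911e-04 m = 0.191 mm

0.191 mm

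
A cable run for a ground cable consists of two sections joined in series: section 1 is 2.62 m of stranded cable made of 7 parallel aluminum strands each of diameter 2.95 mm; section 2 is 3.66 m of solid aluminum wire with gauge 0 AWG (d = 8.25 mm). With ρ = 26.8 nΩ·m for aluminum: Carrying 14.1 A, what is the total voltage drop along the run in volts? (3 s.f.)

0.0466 V

ρ = 26.8 nΩ·m = 2.68×10^-8 Ω·m
Section 1: A_strand = π(1.4750e-03)² = 6.835e-06 m²; R₁ = ρL/(N·A_s) = (2.68×10^-8)(2.62)/(7×6.835e-06) = 0.001468 Ω
Section 2: A = π(8.25/2 mm)² = π(4.1250e-03 m)² = 5.346e-05 m²
R₂ = (2.68×10^-8)(3.66)/(5.346e-05) = 0.001835 Ω
R = R₁ + R₂ = 0.003303 Ω
V = IR = 14.1 × 0.003303 = 0.0466 V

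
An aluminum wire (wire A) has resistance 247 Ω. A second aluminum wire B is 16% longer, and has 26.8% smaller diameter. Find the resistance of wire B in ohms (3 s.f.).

R ∝ L/d², so R_B/R_A = (1 + 16/100) × (1 − 26.8/100)⁻²
= 1.16 × 1.866 = 2.165
R_B = 2.165 × 247 = 535 Ω

535 Ω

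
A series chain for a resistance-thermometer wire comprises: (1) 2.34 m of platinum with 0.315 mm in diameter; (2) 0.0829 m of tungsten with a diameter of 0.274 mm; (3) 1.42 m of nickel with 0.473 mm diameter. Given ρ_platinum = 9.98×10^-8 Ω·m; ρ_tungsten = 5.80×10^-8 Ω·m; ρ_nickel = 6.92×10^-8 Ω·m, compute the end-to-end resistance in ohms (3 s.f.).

Seg 1: A = π(d/2)² = π(1.5750e-04 m)² = 7.793e-08 m²
R_1 = (9.98×10^-8)(2.34)/(7.793e-08) = 2.997 Ω
Seg 2: A = π(d/2)² = π(1.3700e-04 m)² = 5.896e-08 m²
R_2 = (5.80×10^-8)(0.0829)/(5.896e-08) = 0.08154 Ω
Seg 3: A = π(d/2)² = π(2.3650e-04 m)² = 1.757e-07 m²
R_3 = (6.92×10^-8)(1.42)/(1.757e-07) = 0.5592 Ω
R_total = R_1 + R_2 + R_3 = 3.64 Ω

3.64 Ω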